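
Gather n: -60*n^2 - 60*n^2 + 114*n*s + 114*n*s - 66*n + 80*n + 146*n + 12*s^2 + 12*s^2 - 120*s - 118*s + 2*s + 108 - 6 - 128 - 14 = -120*n^2 + n*(228*s + 160) + 24*s^2 - 236*s - 40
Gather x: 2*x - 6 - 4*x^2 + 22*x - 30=-4*x^2 + 24*x - 36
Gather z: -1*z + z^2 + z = z^2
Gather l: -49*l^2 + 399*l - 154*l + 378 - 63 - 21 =-49*l^2 + 245*l + 294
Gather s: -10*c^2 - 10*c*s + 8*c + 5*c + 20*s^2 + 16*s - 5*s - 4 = -10*c^2 + 13*c + 20*s^2 + s*(11 - 10*c) - 4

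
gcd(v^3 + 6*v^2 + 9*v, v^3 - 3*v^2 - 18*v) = v^2 + 3*v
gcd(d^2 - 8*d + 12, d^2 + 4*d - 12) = d - 2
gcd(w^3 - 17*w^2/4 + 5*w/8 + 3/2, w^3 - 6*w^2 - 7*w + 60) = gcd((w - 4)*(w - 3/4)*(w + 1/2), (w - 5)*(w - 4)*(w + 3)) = w - 4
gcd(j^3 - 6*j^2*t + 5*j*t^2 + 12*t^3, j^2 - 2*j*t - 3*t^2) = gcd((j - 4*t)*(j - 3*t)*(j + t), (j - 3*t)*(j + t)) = -j^2 + 2*j*t + 3*t^2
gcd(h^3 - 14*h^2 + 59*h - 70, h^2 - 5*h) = h - 5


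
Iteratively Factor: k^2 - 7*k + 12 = (k - 3)*(k - 4)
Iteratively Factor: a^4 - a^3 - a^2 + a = (a - 1)*(a^3 - a) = (a - 1)*(a + 1)*(a^2 - a) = (a - 1)^2*(a + 1)*(a)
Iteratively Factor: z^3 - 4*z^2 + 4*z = (z - 2)*(z^2 - 2*z) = (z - 2)^2*(z)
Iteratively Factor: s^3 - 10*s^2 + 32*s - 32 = (s - 4)*(s^2 - 6*s + 8) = (s - 4)^2*(s - 2)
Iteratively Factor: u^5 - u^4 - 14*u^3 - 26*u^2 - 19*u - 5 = (u + 1)*(u^4 - 2*u^3 - 12*u^2 - 14*u - 5) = (u + 1)^2*(u^3 - 3*u^2 - 9*u - 5) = (u - 5)*(u + 1)^2*(u^2 + 2*u + 1) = (u - 5)*(u + 1)^3*(u + 1)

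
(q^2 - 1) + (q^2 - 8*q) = 2*q^2 - 8*q - 1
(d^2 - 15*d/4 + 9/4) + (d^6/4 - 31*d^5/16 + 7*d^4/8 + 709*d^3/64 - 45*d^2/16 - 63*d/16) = d^6/4 - 31*d^5/16 + 7*d^4/8 + 709*d^3/64 - 29*d^2/16 - 123*d/16 + 9/4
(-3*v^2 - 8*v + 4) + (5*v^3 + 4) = 5*v^3 - 3*v^2 - 8*v + 8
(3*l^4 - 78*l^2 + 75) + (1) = 3*l^4 - 78*l^2 + 76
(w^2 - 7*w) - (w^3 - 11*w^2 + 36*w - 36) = -w^3 + 12*w^2 - 43*w + 36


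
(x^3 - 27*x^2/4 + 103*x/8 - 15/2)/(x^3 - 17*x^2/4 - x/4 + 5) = (x - 3/2)/(x + 1)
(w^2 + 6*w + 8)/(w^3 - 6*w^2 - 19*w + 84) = (w + 2)/(w^2 - 10*w + 21)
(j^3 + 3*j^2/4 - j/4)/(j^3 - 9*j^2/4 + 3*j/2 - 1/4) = j*(j + 1)/(j^2 - 2*j + 1)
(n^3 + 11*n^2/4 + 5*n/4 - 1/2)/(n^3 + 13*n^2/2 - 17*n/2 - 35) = (4*n^2 + 3*n - 1)/(2*(2*n^2 + 9*n - 35))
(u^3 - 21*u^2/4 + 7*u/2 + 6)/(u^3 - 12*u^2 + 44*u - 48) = (u + 3/4)/(u - 6)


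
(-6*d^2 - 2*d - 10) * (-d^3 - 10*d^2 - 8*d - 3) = 6*d^5 + 62*d^4 + 78*d^3 + 134*d^2 + 86*d + 30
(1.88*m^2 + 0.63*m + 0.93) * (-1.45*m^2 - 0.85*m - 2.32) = -2.726*m^4 - 2.5115*m^3 - 6.2456*m^2 - 2.2521*m - 2.1576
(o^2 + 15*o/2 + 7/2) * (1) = o^2 + 15*o/2 + 7/2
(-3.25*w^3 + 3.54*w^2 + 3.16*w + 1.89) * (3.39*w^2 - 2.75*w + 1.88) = -11.0175*w^5 + 20.9381*w^4 - 5.1326*w^3 + 4.3723*w^2 + 0.743300000000001*w + 3.5532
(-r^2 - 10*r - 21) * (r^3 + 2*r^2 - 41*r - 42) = -r^5 - 12*r^4 + 410*r^2 + 1281*r + 882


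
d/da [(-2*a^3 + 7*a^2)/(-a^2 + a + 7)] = a*(-a*(2*a - 7)*(2*a - 1) + 2*(7 - 3*a)*(-a^2 + a + 7))/(-a^2 + a + 7)^2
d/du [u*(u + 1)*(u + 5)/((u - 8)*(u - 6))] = (u^4 - 28*u^3 + 55*u^2 + 576*u + 240)/(u^4 - 28*u^3 + 292*u^2 - 1344*u + 2304)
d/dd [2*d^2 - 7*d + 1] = 4*d - 7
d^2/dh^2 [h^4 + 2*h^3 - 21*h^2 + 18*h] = 12*h^2 + 12*h - 42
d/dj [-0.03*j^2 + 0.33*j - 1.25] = 0.33 - 0.06*j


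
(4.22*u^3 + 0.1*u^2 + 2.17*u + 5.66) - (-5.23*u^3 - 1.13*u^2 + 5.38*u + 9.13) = 9.45*u^3 + 1.23*u^2 - 3.21*u - 3.47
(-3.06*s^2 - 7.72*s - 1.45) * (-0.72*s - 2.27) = 2.2032*s^3 + 12.5046*s^2 + 18.5684*s + 3.2915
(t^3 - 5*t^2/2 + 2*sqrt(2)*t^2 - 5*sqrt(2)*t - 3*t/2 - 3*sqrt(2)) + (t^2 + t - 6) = t^3 - 3*t^2/2 + 2*sqrt(2)*t^2 - 5*sqrt(2)*t - t/2 - 6 - 3*sqrt(2)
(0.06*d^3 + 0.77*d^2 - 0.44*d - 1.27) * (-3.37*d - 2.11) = -0.2022*d^4 - 2.7215*d^3 - 0.1419*d^2 + 5.2083*d + 2.6797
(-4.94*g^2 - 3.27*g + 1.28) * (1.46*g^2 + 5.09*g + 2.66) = -7.2124*g^4 - 29.9188*g^3 - 27.9159*g^2 - 2.183*g + 3.4048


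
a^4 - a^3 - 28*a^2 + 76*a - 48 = (a - 4)*(a - 2)*(a - 1)*(a + 6)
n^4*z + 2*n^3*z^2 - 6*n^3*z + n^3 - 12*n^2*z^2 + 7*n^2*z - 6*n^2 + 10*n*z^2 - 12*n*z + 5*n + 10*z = (n - 5)*(n - 1)*(n + 2*z)*(n*z + 1)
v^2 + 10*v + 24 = (v + 4)*(v + 6)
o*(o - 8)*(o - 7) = o^3 - 15*o^2 + 56*o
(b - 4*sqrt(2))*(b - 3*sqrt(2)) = b^2 - 7*sqrt(2)*b + 24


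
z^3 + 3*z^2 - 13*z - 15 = (z - 3)*(z + 1)*(z + 5)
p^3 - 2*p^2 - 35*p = p*(p - 7)*(p + 5)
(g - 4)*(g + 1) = g^2 - 3*g - 4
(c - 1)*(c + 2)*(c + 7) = c^3 + 8*c^2 + 5*c - 14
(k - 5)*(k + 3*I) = k^2 - 5*k + 3*I*k - 15*I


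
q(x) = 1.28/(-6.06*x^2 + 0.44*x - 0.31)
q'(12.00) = 0.00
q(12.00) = -0.00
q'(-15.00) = -0.00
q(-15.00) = -0.00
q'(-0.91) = -0.45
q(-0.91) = -0.22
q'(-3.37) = -0.01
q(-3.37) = -0.02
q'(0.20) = 11.78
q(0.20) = -2.76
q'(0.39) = 4.88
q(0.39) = -1.21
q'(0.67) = 1.31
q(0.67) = -0.47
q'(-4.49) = -0.00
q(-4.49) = -0.01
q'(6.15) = 0.00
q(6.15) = -0.01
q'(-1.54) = -0.10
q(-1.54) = -0.08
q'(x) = 1.28*(12.12*x - 0.44)/(-6.06*x^2 + 0.44*x - 0.31)^2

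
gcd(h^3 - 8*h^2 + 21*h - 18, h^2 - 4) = h - 2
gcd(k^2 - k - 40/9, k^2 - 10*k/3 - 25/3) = k + 5/3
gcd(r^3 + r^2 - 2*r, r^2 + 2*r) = r^2 + 2*r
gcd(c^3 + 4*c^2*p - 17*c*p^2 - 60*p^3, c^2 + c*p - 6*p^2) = c + 3*p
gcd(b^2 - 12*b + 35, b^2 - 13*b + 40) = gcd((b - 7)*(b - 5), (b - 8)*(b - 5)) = b - 5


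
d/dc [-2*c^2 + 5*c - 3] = 5 - 4*c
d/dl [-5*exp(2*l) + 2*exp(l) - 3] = (2 - 10*exp(l))*exp(l)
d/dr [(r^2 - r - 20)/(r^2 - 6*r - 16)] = (-5*r^2 + 8*r - 104)/(r^4 - 12*r^3 + 4*r^2 + 192*r + 256)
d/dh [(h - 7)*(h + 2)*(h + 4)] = 3*h^2 - 2*h - 34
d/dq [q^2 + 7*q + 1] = 2*q + 7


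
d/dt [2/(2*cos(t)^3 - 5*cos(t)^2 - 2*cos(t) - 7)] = 4*(-sin(t) - 10*sin(2*t) + 3*sin(3*t))/(cos(t) + 5*cos(2*t) - cos(3*t) + 19)^2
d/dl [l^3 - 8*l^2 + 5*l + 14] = 3*l^2 - 16*l + 5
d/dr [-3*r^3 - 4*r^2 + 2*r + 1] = -9*r^2 - 8*r + 2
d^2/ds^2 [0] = 0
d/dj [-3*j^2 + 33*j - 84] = 33 - 6*j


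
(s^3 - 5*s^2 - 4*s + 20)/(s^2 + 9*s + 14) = (s^2 - 7*s + 10)/(s + 7)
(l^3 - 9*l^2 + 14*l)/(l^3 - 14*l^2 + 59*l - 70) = l/(l - 5)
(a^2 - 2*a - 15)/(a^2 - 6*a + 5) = (a + 3)/(a - 1)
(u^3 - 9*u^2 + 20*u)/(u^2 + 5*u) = (u^2 - 9*u + 20)/(u + 5)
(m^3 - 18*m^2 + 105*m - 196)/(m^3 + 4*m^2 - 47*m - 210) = (m^2 - 11*m + 28)/(m^2 + 11*m + 30)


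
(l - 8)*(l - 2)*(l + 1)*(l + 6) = l^4 - 3*l^3 - 48*l^2 + 52*l + 96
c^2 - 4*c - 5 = (c - 5)*(c + 1)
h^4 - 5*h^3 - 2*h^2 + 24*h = h*(h - 4)*(h - 3)*(h + 2)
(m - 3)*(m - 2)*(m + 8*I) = m^3 - 5*m^2 + 8*I*m^2 + 6*m - 40*I*m + 48*I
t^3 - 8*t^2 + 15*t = t*(t - 5)*(t - 3)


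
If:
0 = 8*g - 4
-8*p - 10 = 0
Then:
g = 1/2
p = -5/4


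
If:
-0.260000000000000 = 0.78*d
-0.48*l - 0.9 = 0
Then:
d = -0.33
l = -1.88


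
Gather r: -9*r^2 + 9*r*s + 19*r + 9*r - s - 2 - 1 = -9*r^2 + r*(9*s + 28) - s - 3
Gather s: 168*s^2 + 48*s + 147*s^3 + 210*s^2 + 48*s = 147*s^3 + 378*s^2 + 96*s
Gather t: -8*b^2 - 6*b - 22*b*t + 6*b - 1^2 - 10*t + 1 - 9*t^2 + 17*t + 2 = -8*b^2 - 9*t^2 + t*(7 - 22*b) + 2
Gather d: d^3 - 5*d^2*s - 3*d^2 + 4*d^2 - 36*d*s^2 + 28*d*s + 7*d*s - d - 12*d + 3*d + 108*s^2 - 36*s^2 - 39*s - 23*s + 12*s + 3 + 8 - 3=d^3 + d^2*(1 - 5*s) + d*(-36*s^2 + 35*s - 10) + 72*s^2 - 50*s + 8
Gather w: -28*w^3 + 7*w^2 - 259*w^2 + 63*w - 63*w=-28*w^3 - 252*w^2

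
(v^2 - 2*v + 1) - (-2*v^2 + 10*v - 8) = 3*v^2 - 12*v + 9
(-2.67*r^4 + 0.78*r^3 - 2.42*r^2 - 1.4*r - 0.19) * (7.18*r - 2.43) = -19.1706*r^5 + 12.0885*r^4 - 19.271*r^3 - 4.1714*r^2 + 2.0378*r + 0.4617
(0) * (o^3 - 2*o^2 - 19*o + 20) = 0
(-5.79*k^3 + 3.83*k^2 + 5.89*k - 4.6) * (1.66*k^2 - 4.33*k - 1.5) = -9.6114*k^5 + 31.4285*k^4 + 1.8785*k^3 - 38.8847*k^2 + 11.083*k + 6.9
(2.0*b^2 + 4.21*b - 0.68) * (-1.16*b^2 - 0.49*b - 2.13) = -2.32*b^4 - 5.8636*b^3 - 5.5341*b^2 - 8.6341*b + 1.4484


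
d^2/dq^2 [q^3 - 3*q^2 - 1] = 6*q - 6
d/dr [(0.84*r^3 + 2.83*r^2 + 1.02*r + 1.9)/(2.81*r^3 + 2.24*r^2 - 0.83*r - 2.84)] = (-6.0707*r^4 - 7.1268*r^3 - 27.8075*r^2 - 24.5864*r - 1.3198)/(7.8961*r^6 + 12.5888*r^5 + 0.353000000000001*r^4 - 19.6792*r^3 - 12.0343*r^2 + 4.7144*r + 8.0656)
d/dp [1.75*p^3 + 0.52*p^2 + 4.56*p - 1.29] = 5.25*p^2 + 1.04*p + 4.56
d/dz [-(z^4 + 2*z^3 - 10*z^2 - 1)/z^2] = -2*z - 2 - 2/z^3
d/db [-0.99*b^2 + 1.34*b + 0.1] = 1.34 - 1.98*b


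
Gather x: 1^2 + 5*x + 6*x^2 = 6*x^2 + 5*x + 1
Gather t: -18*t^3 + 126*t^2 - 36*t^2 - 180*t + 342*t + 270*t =-18*t^3 + 90*t^2 + 432*t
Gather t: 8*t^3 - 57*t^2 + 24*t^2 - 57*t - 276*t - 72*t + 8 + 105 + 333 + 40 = 8*t^3 - 33*t^2 - 405*t + 486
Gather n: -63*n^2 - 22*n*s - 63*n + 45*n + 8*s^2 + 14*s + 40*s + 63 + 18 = -63*n^2 + n*(-22*s - 18) + 8*s^2 + 54*s + 81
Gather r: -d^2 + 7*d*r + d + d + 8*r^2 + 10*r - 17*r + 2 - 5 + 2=-d^2 + 2*d + 8*r^2 + r*(7*d - 7) - 1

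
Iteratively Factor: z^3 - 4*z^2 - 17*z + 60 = (z - 5)*(z^2 + z - 12) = (z - 5)*(z - 3)*(z + 4)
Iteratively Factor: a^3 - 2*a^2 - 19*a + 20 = (a + 4)*(a^2 - 6*a + 5) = (a - 5)*(a + 4)*(a - 1)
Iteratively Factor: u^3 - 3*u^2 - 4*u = (u - 4)*(u^2 + u) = (u - 4)*(u + 1)*(u)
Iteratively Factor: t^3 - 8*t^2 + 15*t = (t)*(t^2 - 8*t + 15) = t*(t - 5)*(t - 3)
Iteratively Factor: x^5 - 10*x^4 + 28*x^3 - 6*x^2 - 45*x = (x)*(x^4 - 10*x^3 + 28*x^2 - 6*x - 45) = x*(x - 3)*(x^3 - 7*x^2 + 7*x + 15) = x*(x - 5)*(x - 3)*(x^2 - 2*x - 3) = x*(x - 5)*(x - 3)*(x + 1)*(x - 3)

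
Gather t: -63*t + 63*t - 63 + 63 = 0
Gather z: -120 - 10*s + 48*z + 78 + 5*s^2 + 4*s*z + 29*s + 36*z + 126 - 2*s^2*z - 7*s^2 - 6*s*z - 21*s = -2*s^2 - 2*s + z*(-2*s^2 - 2*s + 84) + 84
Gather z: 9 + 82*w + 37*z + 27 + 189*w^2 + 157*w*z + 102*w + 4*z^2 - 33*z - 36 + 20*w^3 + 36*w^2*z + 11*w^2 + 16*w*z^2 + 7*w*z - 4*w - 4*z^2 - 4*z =20*w^3 + 200*w^2 + 16*w*z^2 + 180*w + z*(36*w^2 + 164*w)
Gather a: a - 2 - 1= a - 3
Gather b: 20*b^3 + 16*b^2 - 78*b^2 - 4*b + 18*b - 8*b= 20*b^3 - 62*b^2 + 6*b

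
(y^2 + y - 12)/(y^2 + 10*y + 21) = (y^2 + y - 12)/(y^2 + 10*y + 21)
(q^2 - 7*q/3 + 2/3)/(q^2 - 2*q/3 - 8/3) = (3*q - 1)/(3*q + 4)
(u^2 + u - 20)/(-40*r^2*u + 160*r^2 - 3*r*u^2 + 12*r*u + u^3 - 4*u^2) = (-u - 5)/(40*r^2 + 3*r*u - u^2)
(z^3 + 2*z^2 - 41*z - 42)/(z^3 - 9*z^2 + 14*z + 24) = (z + 7)/(z - 4)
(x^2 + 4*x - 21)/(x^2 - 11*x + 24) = (x + 7)/(x - 8)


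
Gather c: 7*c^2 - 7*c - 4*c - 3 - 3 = 7*c^2 - 11*c - 6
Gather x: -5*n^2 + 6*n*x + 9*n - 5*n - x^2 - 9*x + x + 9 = -5*n^2 + 4*n - x^2 + x*(6*n - 8) + 9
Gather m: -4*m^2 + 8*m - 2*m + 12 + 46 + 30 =-4*m^2 + 6*m + 88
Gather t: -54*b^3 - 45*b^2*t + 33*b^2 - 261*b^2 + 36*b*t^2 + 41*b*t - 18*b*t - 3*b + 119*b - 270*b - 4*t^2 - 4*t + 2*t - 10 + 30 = -54*b^3 - 228*b^2 - 154*b + t^2*(36*b - 4) + t*(-45*b^2 + 23*b - 2) + 20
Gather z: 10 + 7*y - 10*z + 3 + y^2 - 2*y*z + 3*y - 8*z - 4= y^2 + 10*y + z*(-2*y - 18) + 9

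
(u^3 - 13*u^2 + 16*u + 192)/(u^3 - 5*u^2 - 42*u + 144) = (u^2 - 5*u - 24)/(u^2 + 3*u - 18)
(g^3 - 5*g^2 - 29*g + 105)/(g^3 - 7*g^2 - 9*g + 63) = (g + 5)/(g + 3)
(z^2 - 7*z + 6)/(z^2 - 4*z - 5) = (-z^2 + 7*z - 6)/(-z^2 + 4*z + 5)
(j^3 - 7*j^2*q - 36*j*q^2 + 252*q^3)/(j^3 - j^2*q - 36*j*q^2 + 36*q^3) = (-j + 7*q)/(-j + q)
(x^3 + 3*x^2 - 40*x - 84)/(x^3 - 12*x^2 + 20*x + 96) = (x + 7)/(x - 8)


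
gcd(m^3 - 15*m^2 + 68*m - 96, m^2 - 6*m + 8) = m - 4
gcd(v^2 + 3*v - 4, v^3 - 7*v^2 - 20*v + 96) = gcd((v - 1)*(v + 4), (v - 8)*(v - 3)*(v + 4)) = v + 4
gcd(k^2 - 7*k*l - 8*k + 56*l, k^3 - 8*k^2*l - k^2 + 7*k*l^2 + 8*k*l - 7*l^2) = k - 7*l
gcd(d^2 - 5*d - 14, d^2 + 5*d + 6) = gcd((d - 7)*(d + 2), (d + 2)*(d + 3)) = d + 2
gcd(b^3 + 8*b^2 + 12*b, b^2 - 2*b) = b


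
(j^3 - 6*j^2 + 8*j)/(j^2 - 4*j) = j - 2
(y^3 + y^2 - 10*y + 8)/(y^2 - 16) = (y^2 - 3*y + 2)/(y - 4)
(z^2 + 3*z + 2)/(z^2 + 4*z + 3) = (z + 2)/(z + 3)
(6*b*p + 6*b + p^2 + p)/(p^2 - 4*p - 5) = (6*b + p)/(p - 5)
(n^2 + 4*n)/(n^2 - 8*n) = (n + 4)/(n - 8)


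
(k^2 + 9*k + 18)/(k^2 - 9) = (k + 6)/(k - 3)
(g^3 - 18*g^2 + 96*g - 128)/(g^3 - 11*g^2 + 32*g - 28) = (g^2 - 16*g + 64)/(g^2 - 9*g + 14)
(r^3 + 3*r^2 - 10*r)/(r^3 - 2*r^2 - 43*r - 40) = r*(r - 2)/(r^2 - 7*r - 8)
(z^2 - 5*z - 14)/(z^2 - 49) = (z + 2)/(z + 7)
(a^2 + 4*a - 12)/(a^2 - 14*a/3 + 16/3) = 3*(a + 6)/(3*a - 8)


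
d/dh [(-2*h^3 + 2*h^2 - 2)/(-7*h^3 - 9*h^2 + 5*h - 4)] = 2*(16*h^4 - 10*h^3 - 4*h^2 - 26*h + 5)/(49*h^6 + 126*h^5 + 11*h^4 - 34*h^3 + 97*h^2 - 40*h + 16)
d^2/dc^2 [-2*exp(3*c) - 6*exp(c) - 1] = (-18*exp(2*c) - 6)*exp(c)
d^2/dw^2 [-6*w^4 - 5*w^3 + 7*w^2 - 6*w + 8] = -72*w^2 - 30*w + 14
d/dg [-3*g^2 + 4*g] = 4 - 6*g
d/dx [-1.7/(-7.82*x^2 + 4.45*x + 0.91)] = (7.565 - 26.588*x)/(-7.82*x^2 + 4.45*x + 0.91)^2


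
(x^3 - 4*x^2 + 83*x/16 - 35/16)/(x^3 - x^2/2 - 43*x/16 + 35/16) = (4*x - 7)/(4*x + 7)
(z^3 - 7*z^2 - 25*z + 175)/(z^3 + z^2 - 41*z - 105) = (z - 5)/(z + 3)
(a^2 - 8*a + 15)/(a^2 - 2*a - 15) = (a - 3)/(a + 3)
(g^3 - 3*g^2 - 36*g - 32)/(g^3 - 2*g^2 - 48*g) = (g^2 + 5*g + 4)/(g*(g + 6))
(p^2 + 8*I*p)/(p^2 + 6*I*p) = (p + 8*I)/(p + 6*I)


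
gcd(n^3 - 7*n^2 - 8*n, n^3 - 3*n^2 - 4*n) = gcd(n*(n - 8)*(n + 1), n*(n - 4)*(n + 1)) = n^2 + n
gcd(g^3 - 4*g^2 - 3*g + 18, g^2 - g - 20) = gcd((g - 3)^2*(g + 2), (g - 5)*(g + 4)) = 1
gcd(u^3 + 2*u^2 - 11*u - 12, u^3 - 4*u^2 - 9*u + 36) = u - 3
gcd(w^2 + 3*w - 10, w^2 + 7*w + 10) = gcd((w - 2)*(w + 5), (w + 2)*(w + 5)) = w + 5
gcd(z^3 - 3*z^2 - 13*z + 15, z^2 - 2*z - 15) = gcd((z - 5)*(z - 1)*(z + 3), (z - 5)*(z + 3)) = z^2 - 2*z - 15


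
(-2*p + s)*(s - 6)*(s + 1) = -2*p*s^2 + 10*p*s + 12*p + s^3 - 5*s^2 - 6*s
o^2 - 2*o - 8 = (o - 4)*(o + 2)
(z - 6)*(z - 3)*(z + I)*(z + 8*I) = z^4 - 9*z^3 + 9*I*z^3 + 10*z^2 - 81*I*z^2 + 72*z + 162*I*z - 144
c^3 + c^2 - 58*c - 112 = (c - 8)*(c + 2)*(c + 7)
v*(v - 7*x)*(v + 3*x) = v^3 - 4*v^2*x - 21*v*x^2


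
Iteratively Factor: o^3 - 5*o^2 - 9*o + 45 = (o - 3)*(o^2 - 2*o - 15) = (o - 5)*(o - 3)*(o + 3)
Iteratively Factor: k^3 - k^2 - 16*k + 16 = (k - 1)*(k^2 - 16) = (k - 4)*(k - 1)*(k + 4)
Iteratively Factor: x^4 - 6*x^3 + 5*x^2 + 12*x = (x - 3)*(x^3 - 3*x^2 - 4*x) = (x - 4)*(x - 3)*(x^2 + x) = (x - 4)*(x - 3)*(x + 1)*(x)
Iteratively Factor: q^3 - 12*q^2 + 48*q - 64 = (q - 4)*(q^2 - 8*q + 16) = (q - 4)^2*(q - 4)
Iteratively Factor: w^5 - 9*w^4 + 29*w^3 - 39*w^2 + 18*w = (w - 1)*(w^4 - 8*w^3 + 21*w^2 - 18*w) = (w - 2)*(w - 1)*(w^3 - 6*w^2 + 9*w) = (w - 3)*(w - 2)*(w - 1)*(w^2 - 3*w) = w*(w - 3)*(w - 2)*(w - 1)*(w - 3)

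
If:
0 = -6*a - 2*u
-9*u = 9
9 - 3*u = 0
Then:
No Solution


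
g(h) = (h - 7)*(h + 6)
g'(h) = 2*h - 1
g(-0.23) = -41.72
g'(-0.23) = -1.46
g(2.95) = -36.25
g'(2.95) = 4.90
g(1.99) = -40.03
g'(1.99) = 2.98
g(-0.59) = -41.06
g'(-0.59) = -2.18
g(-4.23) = -19.88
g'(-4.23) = -9.46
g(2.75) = -37.19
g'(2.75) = 4.50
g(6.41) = -7.32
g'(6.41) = 11.82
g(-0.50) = -41.25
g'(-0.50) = -2.00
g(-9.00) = 48.00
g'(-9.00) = -19.00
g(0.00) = -42.00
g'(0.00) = -1.00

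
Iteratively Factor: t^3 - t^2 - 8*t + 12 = (t + 3)*(t^2 - 4*t + 4) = (t - 2)*(t + 3)*(t - 2)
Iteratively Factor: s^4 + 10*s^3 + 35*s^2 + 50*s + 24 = (s + 1)*(s^3 + 9*s^2 + 26*s + 24) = (s + 1)*(s + 4)*(s^2 + 5*s + 6) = (s + 1)*(s + 2)*(s + 4)*(s + 3)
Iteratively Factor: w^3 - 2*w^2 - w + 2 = (w + 1)*(w^2 - 3*w + 2) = (w - 1)*(w + 1)*(w - 2)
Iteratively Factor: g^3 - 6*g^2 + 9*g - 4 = (g - 1)*(g^2 - 5*g + 4) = (g - 1)^2*(g - 4)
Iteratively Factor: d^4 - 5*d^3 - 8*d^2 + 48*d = (d - 4)*(d^3 - d^2 - 12*d) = (d - 4)^2*(d^2 + 3*d) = (d - 4)^2*(d + 3)*(d)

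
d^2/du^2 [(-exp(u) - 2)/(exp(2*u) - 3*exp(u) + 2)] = (-exp(4*u) - 11*exp(3*u) + 30*exp(2*u) - 8*exp(u) - 16)*exp(u)/(exp(6*u) - 9*exp(5*u) + 33*exp(4*u) - 63*exp(3*u) + 66*exp(2*u) - 36*exp(u) + 8)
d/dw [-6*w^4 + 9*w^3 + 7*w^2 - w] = -24*w^3 + 27*w^2 + 14*w - 1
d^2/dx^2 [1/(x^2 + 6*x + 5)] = 2*(-x^2 - 6*x + 4*(x + 3)^2 - 5)/(x^2 + 6*x + 5)^3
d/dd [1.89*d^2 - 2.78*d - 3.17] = 3.78*d - 2.78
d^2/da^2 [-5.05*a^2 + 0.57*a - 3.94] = -10.1000000000000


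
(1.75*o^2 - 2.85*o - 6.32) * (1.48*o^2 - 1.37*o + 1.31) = 2.59*o^4 - 6.6155*o^3 - 3.1566*o^2 + 4.9249*o - 8.2792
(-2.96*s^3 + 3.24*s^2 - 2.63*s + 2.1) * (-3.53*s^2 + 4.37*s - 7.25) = 10.4488*s^5 - 24.3724*s^4 + 44.9027*s^3 - 42.3961*s^2 + 28.2445*s - 15.225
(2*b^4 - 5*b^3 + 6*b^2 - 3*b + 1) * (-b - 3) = -2*b^5 - b^4 + 9*b^3 - 15*b^2 + 8*b - 3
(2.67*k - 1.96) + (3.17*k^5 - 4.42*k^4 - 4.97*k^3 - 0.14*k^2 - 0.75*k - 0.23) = 3.17*k^5 - 4.42*k^4 - 4.97*k^3 - 0.14*k^2 + 1.92*k - 2.19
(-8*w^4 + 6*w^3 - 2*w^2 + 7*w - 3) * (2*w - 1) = -16*w^5 + 20*w^4 - 10*w^3 + 16*w^2 - 13*w + 3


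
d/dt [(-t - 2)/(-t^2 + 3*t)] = (-t^2 - 4*t + 6)/(t^2*(t^2 - 6*t + 9))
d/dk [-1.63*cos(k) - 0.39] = 1.63*sin(k)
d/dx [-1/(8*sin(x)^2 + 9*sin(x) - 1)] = (16*sin(x) + 9)*cos(x)/(8*sin(x)^2 + 9*sin(x) - 1)^2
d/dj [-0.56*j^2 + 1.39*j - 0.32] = 1.39 - 1.12*j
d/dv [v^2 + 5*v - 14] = 2*v + 5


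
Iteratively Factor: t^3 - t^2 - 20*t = (t)*(t^2 - t - 20) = t*(t - 5)*(t + 4)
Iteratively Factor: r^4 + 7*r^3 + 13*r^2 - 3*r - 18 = (r + 2)*(r^3 + 5*r^2 + 3*r - 9) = (r + 2)*(r + 3)*(r^2 + 2*r - 3) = (r - 1)*(r + 2)*(r + 3)*(r + 3)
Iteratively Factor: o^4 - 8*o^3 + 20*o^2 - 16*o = (o - 2)*(o^3 - 6*o^2 + 8*o) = (o - 2)^2*(o^2 - 4*o) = (o - 4)*(o - 2)^2*(o)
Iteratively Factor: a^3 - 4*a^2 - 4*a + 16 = (a - 2)*(a^2 - 2*a - 8) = (a - 4)*(a - 2)*(a + 2)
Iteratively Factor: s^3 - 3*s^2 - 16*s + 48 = (s - 3)*(s^2 - 16) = (s - 4)*(s - 3)*(s + 4)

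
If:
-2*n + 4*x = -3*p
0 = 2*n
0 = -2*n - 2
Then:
No Solution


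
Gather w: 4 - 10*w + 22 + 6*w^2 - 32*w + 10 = 6*w^2 - 42*w + 36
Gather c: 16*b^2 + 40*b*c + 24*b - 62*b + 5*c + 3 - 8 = 16*b^2 - 38*b + c*(40*b + 5) - 5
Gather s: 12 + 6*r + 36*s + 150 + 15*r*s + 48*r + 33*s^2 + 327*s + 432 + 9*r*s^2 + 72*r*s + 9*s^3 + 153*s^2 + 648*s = 54*r + 9*s^3 + s^2*(9*r + 186) + s*(87*r + 1011) + 594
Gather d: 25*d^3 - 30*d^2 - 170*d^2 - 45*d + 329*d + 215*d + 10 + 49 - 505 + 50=25*d^3 - 200*d^2 + 499*d - 396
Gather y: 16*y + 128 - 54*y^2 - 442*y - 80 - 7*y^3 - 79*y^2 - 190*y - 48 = -7*y^3 - 133*y^2 - 616*y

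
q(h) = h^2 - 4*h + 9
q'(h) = 2*h - 4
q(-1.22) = 15.37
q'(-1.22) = -6.44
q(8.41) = 46.09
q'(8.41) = 12.82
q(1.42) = 5.34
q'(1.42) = -1.16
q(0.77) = 6.51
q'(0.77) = -2.46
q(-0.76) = 12.62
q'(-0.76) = -5.52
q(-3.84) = 39.11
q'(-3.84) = -11.68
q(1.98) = 5.00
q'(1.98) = -0.04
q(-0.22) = 9.93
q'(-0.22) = -4.44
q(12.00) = 105.00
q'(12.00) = 20.00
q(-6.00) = 69.00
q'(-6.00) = -16.00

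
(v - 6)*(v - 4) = v^2 - 10*v + 24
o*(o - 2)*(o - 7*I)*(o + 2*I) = o^4 - 2*o^3 - 5*I*o^3 + 14*o^2 + 10*I*o^2 - 28*o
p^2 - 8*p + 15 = (p - 5)*(p - 3)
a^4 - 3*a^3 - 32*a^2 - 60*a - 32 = (a - 8)*(a + 1)*(a + 2)^2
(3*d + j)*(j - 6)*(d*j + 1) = 3*d^2*j^2 - 18*d^2*j + d*j^3 - 6*d*j^2 + 3*d*j - 18*d + j^2 - 6*j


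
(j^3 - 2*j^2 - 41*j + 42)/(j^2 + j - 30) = (j^2 - 8*j + 7)/(j - 5)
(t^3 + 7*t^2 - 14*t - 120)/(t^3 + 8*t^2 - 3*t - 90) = (t - 4)/(t - 3)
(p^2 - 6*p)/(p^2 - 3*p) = (p - 6)/(p - 3)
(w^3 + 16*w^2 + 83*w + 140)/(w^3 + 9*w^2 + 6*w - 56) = (w + 5)/(w - 2)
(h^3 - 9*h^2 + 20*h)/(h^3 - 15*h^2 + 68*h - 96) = h*(h - 5)/(h^2 - 11*h + 24)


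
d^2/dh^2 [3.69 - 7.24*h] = 0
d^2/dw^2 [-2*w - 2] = 0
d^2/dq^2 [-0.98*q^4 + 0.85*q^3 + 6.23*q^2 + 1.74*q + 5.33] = -11.76*q^2 + 5.1*q + 12.46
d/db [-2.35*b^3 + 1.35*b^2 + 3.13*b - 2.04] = -7.05*b^2 + 2.7*b + 3.13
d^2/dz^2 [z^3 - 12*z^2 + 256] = 6*z - 24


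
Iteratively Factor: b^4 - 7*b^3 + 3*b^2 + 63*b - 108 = (b - 4)*(b^3 - 3*b^2 - 9*b + 27) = (b - 4)*(b - 3)*(b^2 - 9) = (b - 4)*(b - 3)^2*(b + 3)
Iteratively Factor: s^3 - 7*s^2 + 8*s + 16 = (s - 4)*(s^2 - 3*s - 4) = (s - 4)^2*(s + 1)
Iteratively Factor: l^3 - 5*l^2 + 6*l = (l - 3)*(l^2 - 2*l) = l*(l - 3)*(l - 2)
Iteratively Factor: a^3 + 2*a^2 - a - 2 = (a + 1)*(a^2 + a - 2) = (a + 1)*(a + 2)*(a - 1)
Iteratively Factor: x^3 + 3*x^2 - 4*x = (x - 1)*(x^2 + 4*x) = (x - 1)*(x + 4)*(x)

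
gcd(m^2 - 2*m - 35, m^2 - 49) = m - 7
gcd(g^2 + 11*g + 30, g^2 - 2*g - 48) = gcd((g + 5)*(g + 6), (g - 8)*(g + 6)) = g + 6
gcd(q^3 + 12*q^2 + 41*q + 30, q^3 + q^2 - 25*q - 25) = q^2 + 6*q + 5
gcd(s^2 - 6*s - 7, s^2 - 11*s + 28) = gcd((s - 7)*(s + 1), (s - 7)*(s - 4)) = s - 7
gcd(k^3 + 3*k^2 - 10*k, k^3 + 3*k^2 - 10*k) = k^3 + 3*k^2 - 10*k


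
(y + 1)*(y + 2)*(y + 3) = y^3 + 6*y^2 + 11*y + 6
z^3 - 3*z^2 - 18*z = z*(z - 6)*(z + 3)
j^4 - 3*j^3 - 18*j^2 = j^2*(j - 6)*(j + 3)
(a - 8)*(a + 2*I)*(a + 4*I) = a^3 - 8*a^2 + 6*I*a^2 - 8*a - 48*I*a + 64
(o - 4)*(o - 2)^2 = o^3 - 8*o^2 + 20*o - 16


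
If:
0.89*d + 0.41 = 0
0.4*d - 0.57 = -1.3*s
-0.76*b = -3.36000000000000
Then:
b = 4.42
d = -0.46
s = 0.58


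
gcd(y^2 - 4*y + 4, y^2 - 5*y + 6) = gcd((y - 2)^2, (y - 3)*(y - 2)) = y - 2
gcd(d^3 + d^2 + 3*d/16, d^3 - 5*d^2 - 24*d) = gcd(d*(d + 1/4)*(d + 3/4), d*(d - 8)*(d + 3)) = d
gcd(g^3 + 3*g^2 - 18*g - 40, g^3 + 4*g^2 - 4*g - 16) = g + 2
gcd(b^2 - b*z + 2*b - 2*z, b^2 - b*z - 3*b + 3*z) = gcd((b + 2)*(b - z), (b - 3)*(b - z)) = -b + z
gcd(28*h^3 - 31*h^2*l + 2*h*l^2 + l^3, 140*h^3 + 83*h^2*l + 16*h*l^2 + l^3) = 7*h + l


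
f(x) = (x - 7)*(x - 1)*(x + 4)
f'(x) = (x - 7)*(x - 1) + (x - 7)*(x + 4) + (x - 1)*(x + 4) = 3*x^2 - 8*x - 25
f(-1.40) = 52.42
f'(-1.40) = -7.92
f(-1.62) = 53.75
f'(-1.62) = -4.17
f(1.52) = -15.73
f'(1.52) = -30.23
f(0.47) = 15.47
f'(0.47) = -28.10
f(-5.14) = -84.98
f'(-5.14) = 95.38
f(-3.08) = 37.84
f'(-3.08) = 28.10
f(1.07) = -2.10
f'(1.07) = -30.13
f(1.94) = -28.25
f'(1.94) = -29.23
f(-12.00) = -1976.00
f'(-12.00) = 503.00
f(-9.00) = -800.00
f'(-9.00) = 290.00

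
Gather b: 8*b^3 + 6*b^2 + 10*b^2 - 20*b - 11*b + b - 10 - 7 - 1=8*b^3 + 16*b^2 - 30*b - 18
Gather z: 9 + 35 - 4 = 40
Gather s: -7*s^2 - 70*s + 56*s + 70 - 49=-7*s^2 - 14*s + 21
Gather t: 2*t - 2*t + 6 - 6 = 0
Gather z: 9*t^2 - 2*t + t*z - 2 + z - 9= 9*t^2 - 2*t + z*(t + 1) - 11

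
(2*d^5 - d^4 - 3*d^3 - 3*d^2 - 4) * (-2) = -4*d^5 + 2*d^4 + 6*d^3 + 6*d^2 + 8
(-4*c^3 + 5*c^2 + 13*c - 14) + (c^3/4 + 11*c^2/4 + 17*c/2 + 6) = -15*c^3/4 + 31*c^2/4 + 43*c/2 - 8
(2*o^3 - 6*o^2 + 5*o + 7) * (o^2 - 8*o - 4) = 2*o^5 - 22*o^4 + 45*o^3 - 9*o^2 - 76*o - 28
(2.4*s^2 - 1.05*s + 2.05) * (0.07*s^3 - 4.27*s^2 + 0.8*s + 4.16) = 0.168*s^5 - 10.3215*s^4 + 6.547*s^3 + 0.390500000000001*s^2 - 2.728*s + 8.528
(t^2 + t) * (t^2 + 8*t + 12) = t^4 + 9*t^3 + 20*t^2 + 12*t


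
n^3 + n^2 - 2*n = n*(n - 1)*(n + 2)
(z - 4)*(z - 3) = z^2 - 7*z + 12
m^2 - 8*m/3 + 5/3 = (m - 5/3)*(m - 1)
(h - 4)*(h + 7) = h^2 + 3*h - 28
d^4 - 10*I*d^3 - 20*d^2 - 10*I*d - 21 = (d - 7*I)*(d - 3*I)*(d - I)*(d + I)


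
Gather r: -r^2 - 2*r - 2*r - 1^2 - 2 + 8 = -r^2 - 4*r + 5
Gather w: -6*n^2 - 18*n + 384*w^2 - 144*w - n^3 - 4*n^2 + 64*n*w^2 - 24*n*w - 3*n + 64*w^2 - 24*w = -n^3 - 10*n^2 - 21*n + w^2*(64*n + 448) + w*(-24*n - 168)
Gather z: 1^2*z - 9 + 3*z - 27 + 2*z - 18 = 6*z - 54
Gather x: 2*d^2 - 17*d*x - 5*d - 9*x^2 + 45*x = 2*d^2 - 5*d - 9*x^2 + x*(45 - 17*d)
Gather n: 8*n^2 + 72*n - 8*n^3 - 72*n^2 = -8*n^3 - 64*n^2 + 72*n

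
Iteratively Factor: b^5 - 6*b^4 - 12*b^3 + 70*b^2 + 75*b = (b - 5)*(b^4 - b^3 - 17*b^2 - 15*b) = (b - 5)^2*(b^3 + 4*b^2 + 3*b) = (b - 5)^2*(b + 1)*(b^2 + 3*b) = b*(b - 5)^2*(b + 1)*(b + 3)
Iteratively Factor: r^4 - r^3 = (r)*(r^3 - r^2) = r*(r - 1)*(r^2) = r^2*(r - 1)*(r)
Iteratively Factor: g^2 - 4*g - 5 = (g - 5)*(g + 1)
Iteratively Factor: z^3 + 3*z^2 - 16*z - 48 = (z + 4)*(z^2 - z - 12) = (z + 3)*(z + 4)*(z - 4)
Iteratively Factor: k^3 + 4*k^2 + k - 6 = (k + 3)*(k^2 + k - 2) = (k - 1)*(k + 3)*(k + 2)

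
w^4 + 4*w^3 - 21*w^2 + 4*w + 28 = (w - 2)^2*(w + 1)*(w + 7)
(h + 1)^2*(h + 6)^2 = h^4 + 14*h^3 + 61*h^2 + 84*h + 36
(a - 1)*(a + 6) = a^2 + 5*a - 6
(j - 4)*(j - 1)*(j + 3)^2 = j^4 + j^3 - 17*j^2 - 21*j + 36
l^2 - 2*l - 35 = (l - 7)*(l + 5)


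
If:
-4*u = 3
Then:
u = -3/4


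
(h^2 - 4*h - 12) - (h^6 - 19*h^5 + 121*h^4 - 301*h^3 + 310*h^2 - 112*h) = -h^6 + 19*h^5 - 121*h^4 + 301*h^3 - 309*h^2 + 108*h - 12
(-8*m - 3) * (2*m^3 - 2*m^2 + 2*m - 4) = -16*m^4 + 10*m^3 - 10*m^2 + 26*m + 12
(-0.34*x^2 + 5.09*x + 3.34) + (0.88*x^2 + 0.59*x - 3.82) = 0.54*x^2 + 5.68*x - 0.48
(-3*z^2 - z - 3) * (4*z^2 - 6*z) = -12*z^4 + 14*z^3 - 6*z^2 + 18*z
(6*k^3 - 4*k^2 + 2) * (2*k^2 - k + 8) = 12*k^5 - 14*k^4 + 52*k^3 - 28*k^2 - 2*k + 16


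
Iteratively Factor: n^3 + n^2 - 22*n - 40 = (n - 5)*(n^2 + 6*n + 8) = (n - 5)*(n + 4)*(n + 2)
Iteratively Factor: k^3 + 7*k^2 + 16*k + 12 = (k + 3)*(k^2 + 4*k + 4) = (k + 2)*(k + 3)*(k + 2)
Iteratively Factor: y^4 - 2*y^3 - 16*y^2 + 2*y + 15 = (y - 5)*(y^3 + 3*y^2 - y - 3) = (y - 5)*(y - 1)*(y^2 + 4*y + 3) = (y - 5)*(y - 1)*(y + 3)*(y + 1)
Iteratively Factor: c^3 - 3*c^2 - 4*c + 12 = (c + 2)*(c^2 - 5*c + 6) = (c - 3)*(c + 2)*(c - 2)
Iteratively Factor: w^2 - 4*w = (w - 4)*(w)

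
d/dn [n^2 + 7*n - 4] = 2*n + 7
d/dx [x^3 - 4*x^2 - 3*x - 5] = 3*x^2 - 8*x - 3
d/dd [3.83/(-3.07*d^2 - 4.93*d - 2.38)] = (23.5162*d + 18.8819)/(3.07*d^2 + 4.93*d + 2.38)^2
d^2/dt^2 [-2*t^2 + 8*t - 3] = -4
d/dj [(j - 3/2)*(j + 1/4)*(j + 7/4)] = 3*j^2 + j - 41/16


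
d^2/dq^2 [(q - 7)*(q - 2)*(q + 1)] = 6*q - 16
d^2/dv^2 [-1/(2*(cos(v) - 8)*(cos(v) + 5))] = (4*sin(v)^4 - 171*sin(v)^2 - 435*cos(v)/4 - 9*cos(3*v)/4 + 69)/(2*(cos(v) - 8)^3*(cos(v) + 5)^3)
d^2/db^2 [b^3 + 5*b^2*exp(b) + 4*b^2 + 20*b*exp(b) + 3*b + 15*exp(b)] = 5*b^2*exp(b) + 40*b*exp(b) + 6*b + 65*exp(b) + 8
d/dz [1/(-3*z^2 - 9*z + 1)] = 3*(2*z + 3)/(3*z^2 + 9*z - 1)^2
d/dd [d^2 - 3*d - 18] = 2*d - 3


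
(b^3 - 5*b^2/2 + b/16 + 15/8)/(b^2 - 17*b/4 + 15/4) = (4*b^2 - 5*b - 6)/(4*(b - 3))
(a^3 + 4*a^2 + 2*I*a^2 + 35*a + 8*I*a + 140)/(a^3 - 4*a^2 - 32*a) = (a^2 + 2*I*a + 35)/(a*(a - 8))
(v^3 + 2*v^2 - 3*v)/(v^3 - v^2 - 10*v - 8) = v*(-v^2 - 2*v + 3)/(-v^3 + v^2 + 10*v + 8)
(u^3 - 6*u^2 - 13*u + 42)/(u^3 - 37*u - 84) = (u - 2)/(u + 4)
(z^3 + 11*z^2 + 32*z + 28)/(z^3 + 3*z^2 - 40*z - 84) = (z + 2)/(z - 6)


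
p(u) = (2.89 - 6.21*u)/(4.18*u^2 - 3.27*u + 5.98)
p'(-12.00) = 0.01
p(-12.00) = 0.12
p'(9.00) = 0.02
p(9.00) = -0.17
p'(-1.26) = 0.16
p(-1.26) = 0.64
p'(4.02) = 0.08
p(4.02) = -0.37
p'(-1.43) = 0.16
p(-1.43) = 0.61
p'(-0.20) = -0.47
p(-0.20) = 0.61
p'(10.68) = 0.01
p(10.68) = -0.14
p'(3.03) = 0.12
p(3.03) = -0.46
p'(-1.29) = 0.16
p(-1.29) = 0.64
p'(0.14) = -0.97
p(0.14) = 0.36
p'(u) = (2.89 - 6.21*u)*(3.27 - 8.36*u)/(4.18*u^2 - 3.27*u + 5.98)^2 - 6.21/(4.18*u^2 - 3.27*u + 5.98) = (25.9578*u^2 - 24.1604*u - 27.6855)/(17.4724*u^4 - 27.3372*u^3 + 60.6857*u^2 - 39.1092*u + 35.7604)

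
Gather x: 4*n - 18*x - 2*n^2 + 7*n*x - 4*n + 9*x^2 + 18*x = -2*n^2 + 7*n*x + 9*x^2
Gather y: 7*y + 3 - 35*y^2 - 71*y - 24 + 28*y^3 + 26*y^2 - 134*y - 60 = 28*y^3 - 9*y^2 - 198*y - 81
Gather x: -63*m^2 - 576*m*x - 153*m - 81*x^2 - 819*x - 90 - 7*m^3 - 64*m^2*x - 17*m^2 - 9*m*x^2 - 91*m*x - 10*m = -7*m^3 - 80*m^2 - 163*m + x^2*(-9*m - 81) + x*(-64*m^2 - 667*m - 819) - 90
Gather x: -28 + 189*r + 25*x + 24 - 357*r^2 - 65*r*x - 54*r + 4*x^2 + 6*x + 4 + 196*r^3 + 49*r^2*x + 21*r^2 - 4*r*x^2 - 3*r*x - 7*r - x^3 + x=196*r^3 - 336*r^2 + 128*r - x^3 + x^2*(4 - 4*r) + x*(49*r^2 - 68*r + 32)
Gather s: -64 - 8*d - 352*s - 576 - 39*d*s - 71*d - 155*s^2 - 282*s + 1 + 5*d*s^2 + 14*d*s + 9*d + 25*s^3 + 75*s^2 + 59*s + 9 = -70*d + 25*s^3 + s^2*(5*d - 80) + s*(-25*d - 575) - 630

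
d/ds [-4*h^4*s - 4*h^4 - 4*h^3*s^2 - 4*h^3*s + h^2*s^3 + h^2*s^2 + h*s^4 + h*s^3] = h*(-4*h^3 - 8*h^2*s - 4*h^2 + 3*h*s^2 + 2*h*s + 4*s^3 + 3*s^2)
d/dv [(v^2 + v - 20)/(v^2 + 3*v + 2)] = 2*(v^2 + 22*v + 31)/(v^4 + 6*v^3 + 13*v^2 + 12*v + 4)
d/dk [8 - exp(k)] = -exp(k)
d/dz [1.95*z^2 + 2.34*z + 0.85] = 3.9*z + 2.34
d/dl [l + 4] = 1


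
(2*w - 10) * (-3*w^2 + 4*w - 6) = -6*w^3 + 38*w^2 - 52*w + 60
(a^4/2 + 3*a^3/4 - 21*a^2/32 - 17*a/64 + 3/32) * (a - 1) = a^5/2 + a^4/4 - 45*a^3/32 + 25*a^2/64 + 23*a/64 - 3/32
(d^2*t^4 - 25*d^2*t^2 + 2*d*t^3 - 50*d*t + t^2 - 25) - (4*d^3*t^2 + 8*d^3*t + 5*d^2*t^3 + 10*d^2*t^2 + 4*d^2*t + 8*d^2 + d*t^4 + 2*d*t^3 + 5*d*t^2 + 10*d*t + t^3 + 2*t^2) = -4*d^3*t^2 - 8*d^3*t + d^2*t^4 - 5*d^2*t^3 - 35*d^2*t^2 - 4*d^2*t - 8*d^2 - d*t^4 - 5*d*t^2 - 60*d*t - t^3 - t^2 - 25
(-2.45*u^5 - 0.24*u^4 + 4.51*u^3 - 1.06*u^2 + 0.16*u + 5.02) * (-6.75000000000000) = 16.5375*u^5 + 1.62*u^4 - 30.4425*u^3 + 7.155*u^2 - 1.08*u - 33.885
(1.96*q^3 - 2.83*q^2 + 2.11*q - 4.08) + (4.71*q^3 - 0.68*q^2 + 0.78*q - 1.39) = 6.67*q^3 - 3.51*q^2 + 2.89*q - 5.47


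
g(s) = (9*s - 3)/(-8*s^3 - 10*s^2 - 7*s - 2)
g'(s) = (9*s - 3)*(24*s^2 + 20*s + 7)/(-8*s^3 - 10*s^2 - 7*s - 2)^2 + 9/(-8*s^3 - 10*s^2 - 7*s - 2) = 3*(48*s^3 + 6*s^2 - 20*s - 13)/(64*s^6 + 160*s^5 + 212*s^4 + 172*s^3 + 89*s^2 + 28*s + 4)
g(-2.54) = -0.31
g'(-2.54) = -0.31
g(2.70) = -0.08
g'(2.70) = 0.04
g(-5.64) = -0.05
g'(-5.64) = -0.02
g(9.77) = -0.01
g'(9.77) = 0.00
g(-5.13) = -0.06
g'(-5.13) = -0.03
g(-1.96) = -0.62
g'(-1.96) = -0.83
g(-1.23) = -2.21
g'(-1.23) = -5.08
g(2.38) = -0.10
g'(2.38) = 0.06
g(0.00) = 1.50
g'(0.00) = -9.75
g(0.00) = 1.50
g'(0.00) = -9.75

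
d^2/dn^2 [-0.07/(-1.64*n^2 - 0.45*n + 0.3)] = (-0.376544*n^2 - 0.10332*n + 0.07*(3.28*n + 0.45)*(6.56*n + 0.9) + 0.06888)/(1.64*n^2 + 0.45*n - 0.3)^3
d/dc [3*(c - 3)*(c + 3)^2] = 9*(c - 1)*(c + 3)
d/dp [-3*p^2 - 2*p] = -6*p - 2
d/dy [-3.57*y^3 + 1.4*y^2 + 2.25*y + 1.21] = -10.71*y^2 + 2.8*y + 2.25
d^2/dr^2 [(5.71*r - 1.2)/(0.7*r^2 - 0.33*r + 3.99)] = ((5.4486 - 23.982*r)*(0.7*r^2 - 0.33*r + 3.99) + (1.4*r - 0.33)*(2.8*r - 0.66)*(5.71*r - 1.2))/(0.7*r^2 - 0.33*r + 3.99)^3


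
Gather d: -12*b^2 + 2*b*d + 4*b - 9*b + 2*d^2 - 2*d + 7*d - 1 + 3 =-12*b^2 - 5*b + 2*d^2 + d*(2*b + 5) + 2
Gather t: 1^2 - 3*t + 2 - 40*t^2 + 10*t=-40*t^2 + 7*t + 3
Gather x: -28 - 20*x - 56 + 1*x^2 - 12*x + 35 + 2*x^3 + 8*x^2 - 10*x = 2*x^3 + 9*x^2 - 42*x - 49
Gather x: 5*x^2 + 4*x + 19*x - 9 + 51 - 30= 5*x^2 + 23*x + 12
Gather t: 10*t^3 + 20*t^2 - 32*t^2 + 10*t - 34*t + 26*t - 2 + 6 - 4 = 10*t^3 - 12*t^2 + 2*t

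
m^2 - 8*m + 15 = (m - 5)*(m - 3)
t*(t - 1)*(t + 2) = t^3 + t^2 - 2*t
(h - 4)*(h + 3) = h^2 - h - 12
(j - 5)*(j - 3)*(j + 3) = j^3 - 5*j^2 - 9*j + 45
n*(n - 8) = n^2 - 8*n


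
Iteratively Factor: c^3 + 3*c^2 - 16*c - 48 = (c + 3)*(c^2 - 16) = (c - 4)*(c + 3)*(c + 4)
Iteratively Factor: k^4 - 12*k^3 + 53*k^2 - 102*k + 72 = (k - 4)*(k^3 - 8*k^2 + 21*k - 18) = (k - 4)*(k - 2)*(k^2 - 6*k + 9) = (k - 4)*(k - 3)*(k - 2)*(k - 3)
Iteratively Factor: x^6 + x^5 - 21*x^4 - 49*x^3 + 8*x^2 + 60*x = (x)*(x^5 + x^4 - 21*x^3 - 49*x^2 + 8*x + 60) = x*(x + 2)*(x^4 - x^3 - 19*x^2 - 11*x + 30) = x*(x - 5)*(x + 2)*(x^3 + 4*x^2 + x - 6) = x*(x - 5)*(x + 2)*(x + 3)*(x^2 + x - 2) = x*(x - 5)*(x + 2)^2*(x + 3)*(x - 1)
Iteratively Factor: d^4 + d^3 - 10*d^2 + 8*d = (d - 1)*(d^3 + 2*d^2 - 8*d) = (d - 2)*(d - 1)*(d^2 + 4*d) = (d - 2)*(d - 1)*(d + 4)*(d)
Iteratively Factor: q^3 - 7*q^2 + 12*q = (q - 4)*(q^2 - 3*q) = q*(q - 4)*(q - 3)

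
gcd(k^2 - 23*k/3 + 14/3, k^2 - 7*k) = k - 7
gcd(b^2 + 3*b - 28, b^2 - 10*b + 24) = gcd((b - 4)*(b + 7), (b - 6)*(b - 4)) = b - 4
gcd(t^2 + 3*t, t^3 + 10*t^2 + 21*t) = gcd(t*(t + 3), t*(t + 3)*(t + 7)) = t^2 + 3*t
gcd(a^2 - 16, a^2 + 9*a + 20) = a + 4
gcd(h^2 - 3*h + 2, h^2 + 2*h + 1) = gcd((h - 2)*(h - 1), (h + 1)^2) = 1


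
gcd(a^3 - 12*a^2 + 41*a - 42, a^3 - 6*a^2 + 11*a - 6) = a^2 - 5*a + 6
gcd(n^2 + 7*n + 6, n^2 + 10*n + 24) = n + 6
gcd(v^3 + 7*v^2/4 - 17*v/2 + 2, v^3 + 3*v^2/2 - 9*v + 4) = v^2 + 2*v - 8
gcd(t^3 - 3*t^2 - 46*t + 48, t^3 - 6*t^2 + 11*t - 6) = t - 1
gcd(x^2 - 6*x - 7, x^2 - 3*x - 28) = x - 7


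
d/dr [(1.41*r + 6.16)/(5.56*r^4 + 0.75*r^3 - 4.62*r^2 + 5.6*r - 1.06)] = (-23.5188*r^4 - 139.1134*r^3 - 7.3458*r^2 + 56.9184*r - 35.9906)/(30.9136*r^8 + 8.34*r^7 - 50.8119*r^6 + 55.342*r^5 + 17.9572*r^4 - 53.334*r^3 + 41.1544*r^2 - 11.872*r + 1.1236)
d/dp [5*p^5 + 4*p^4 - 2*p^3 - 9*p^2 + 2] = p*(25*p^3 + 16*p^2 - 6*p - 18)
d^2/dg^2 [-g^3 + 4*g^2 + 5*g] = 8 - 6*g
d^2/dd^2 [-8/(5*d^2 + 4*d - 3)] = 16*(25*d^2 + 20*d - 4*(5*d + 2)^2 - 15)/(5*d^2 + 4*d - 3)^3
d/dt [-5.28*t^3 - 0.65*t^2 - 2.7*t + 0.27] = -15.84*t^2 - 1.3*t - 2.7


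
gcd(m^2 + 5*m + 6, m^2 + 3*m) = m + 3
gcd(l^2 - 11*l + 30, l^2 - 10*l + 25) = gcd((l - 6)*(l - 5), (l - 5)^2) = l - 5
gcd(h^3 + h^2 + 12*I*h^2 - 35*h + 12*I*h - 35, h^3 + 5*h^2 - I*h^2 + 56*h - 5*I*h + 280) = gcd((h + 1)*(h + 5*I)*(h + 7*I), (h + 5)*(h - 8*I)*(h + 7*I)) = h + 7*I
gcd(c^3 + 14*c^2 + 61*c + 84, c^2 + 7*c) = c + 7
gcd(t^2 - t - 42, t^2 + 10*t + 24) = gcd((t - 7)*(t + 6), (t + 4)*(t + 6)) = t + 6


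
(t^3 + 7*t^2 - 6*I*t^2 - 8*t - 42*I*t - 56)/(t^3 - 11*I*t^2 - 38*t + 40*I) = (t + 7)/(t - 5*I)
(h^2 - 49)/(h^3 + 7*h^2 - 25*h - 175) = (h - 7)/(h^2 - 25)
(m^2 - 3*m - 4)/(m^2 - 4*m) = (m + 1)/m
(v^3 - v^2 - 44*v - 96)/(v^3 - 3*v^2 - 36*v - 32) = (v + 3)/(v + 1)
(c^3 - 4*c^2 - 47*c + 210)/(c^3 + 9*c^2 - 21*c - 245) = (c - 6)/(c + 7)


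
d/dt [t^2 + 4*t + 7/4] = 2*t + 4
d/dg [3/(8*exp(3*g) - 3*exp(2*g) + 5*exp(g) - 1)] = (-72*exp(2*g) + 18*exp(g) - 15)*exp(g)/(8*exp(3*g) - 3*exp(2*g) + 5*exp(g) - 1)^2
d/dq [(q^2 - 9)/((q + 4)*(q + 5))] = (9*q^2 + 58*q + 81)/(q^4 + 18*q^3 + 121*q^2 + 360*q + 400)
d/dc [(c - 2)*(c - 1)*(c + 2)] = 3*c^2 - 2*c - 4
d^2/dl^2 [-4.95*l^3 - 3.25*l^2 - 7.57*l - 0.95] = -29.7*l - 6.5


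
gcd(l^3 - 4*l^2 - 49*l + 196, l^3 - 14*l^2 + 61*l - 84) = l^2 - 11*l + 28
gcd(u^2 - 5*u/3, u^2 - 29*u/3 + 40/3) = u - 5/3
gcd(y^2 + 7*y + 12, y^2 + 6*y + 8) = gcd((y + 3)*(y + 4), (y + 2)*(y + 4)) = y + 4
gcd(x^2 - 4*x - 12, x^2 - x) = 1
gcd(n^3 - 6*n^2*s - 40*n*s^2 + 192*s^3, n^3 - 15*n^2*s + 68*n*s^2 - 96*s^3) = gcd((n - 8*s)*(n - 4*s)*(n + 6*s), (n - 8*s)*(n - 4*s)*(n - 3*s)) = n^2 - 12*n*s + 32*s^2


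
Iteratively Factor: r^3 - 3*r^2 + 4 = (r - 2)*(r^2 - r - 2) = (r - 2)*(r + 1)*(r - 2)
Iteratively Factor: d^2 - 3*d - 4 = (d - 4)*(d + 1)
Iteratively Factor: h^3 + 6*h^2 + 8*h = (h)*(h^2 + 6*h + 8) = h*(h + 2)*(h + 4)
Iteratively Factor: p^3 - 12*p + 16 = (p - 2)*(p^2 + 2*p - 8) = (p - 2)*(p + 4)*(p - 2)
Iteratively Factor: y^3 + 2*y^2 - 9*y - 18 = (y - 3)*(y^2 + 5*y + 6) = (y - 3)*(y + 2)*(y + 3)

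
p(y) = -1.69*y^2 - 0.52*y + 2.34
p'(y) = -3.38*y - 0.52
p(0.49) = 1.68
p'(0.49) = -2.18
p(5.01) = -42.68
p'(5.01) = -17.45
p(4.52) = -34.54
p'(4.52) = -15.80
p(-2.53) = -7.16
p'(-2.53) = 8.03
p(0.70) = 1.15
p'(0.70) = -2.89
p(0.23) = 2.13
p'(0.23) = -1.30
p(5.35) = -48.81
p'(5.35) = -18.60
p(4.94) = -41.47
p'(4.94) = -17.22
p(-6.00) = -55.38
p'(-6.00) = 19.76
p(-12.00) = -234.78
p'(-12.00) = 40.04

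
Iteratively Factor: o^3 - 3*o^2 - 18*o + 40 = (o + 4)*(o^2 - 7*o + 10) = (o - 5)*(o + 4)*(o - 2)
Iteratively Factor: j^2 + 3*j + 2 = (j + 2)*(j + 1)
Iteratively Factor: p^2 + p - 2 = (p + 2)*(p - 1)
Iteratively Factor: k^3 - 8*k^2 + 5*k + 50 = (k - 5)*(k^2 - 3*k - 10) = (k - 5)*(k + 2)*(k - 5)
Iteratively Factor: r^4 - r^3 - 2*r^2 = (r)*(r^3 - r^2 - 2*r) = r^2*(r^2 - r - 2) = r^2*(r - 2)*(r + 1)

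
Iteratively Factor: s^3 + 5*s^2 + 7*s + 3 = (s + 1)*(s^2 + 4*s + 3) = (s + 1)^2*(s + 3)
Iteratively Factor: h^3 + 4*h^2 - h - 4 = (h + 1)*(h^2 + 3*h - 4) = (h + 1)*(h + 4)*(h - 1)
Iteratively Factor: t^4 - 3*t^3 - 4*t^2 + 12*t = (t - 2)*(t^3 - t^2 - 6*t) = t*(t - 2)*(t^2 - t - 6) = t*(t - 3)*(t - 2)*(t + 2)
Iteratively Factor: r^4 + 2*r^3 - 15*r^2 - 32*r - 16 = (r + 1)*(r^3 + r^2 - 16*r - 16) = (r + 1)^2*(r^2 - 16) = (r + 1)^2*(r + 4)*(r - 4)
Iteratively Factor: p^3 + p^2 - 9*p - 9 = (p + 1)*(p^2 - 9) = (p - 3)*(p + 1)*(p + 3)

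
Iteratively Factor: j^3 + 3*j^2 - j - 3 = (j - 1)*(j^2 + 4*j + 3) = (j - 1)*(j + 3)*(j + 1)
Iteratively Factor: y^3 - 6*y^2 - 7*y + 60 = (y + 3)*(y^2 - 9*y + 20) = (y - 5)*(y + 3)*(y - 4)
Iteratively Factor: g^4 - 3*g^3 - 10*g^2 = (g - 5)*(g^3 + 2*g^2) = g*(g - 5)*(g^2 + 2*g) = g*(g - 5)*(g + 2)*(g)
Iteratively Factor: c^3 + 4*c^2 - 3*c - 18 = (c + 3)*(c^2 + c - 6) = (c - 2)*(c + 3)*(c + 3)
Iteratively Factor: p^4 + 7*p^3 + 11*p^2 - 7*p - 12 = (p + 3)*(p^3 + 4*p^2 - p - 4) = (p - 1)*(p + 3)*(p^2 + 5*p + 4) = (p - 1)*(p + 3)*(p + 4)*(p + 1)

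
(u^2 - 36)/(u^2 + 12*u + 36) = (u - 6)/(u + 6)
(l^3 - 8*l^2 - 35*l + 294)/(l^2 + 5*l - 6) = (l^2 - 14*l + 49)/(l - 1)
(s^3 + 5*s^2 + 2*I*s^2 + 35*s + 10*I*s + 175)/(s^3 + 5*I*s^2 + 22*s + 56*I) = (s^2 + 5*s*(1 - I) - 25*I)/(s^2 - 2*I*s + 8)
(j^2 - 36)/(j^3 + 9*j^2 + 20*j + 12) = (j - 6)/(j^2 + 3*j + 2)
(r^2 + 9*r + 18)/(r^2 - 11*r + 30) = (r^2 + 9*r + 18)/(r^2 - 11*r + 30)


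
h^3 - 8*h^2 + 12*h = h*(h - 6)*(h - 2)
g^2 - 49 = (g - 7)*(g + 7)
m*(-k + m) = -k*m + m^2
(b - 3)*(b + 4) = b^2 + b - 12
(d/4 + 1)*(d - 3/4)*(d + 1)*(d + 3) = d^4/4 + 29*d^3/16 + 13*d^2/4 - 9*d/16 - 9/4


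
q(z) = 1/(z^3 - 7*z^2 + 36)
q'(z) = (-3*z^2 + 14*z)/(z^3 - 7*z^2 + 36)^2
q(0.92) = 0.03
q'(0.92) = 0.01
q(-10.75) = -0.00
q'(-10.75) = -0.00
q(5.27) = -0.08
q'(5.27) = -0.07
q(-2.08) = -0.30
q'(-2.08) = -3.90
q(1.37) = 0.04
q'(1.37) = 0.02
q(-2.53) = -0.04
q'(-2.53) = -0.09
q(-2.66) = -0.03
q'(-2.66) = -0.06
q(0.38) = 0.03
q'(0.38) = 0.00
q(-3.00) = -0.02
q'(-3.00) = -0.02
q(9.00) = 0.01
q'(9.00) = 0.00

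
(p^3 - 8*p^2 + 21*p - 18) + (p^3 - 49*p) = 2*p^3 - 8*p^2 - 28*p - 18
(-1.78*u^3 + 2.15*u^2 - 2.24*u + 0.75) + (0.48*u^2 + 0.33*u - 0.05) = -1.78*u^3 + 2.63*u^2 - 1.91*u + 0.7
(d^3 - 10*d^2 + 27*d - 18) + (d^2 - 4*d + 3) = d^3 - 9*d^2 + 23*d - 15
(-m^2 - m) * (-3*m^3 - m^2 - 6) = 3*m^5 + 4*m^4 + m^3 + 6*m^2 + 6*m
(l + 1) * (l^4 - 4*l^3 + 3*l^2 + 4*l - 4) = l^5 - 3*l^4 - l^3 + 7*l^2 - 4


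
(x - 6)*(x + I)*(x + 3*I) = x^3 - 6*x^2 + 4*I*x^2 - 3*x - 24*I*x + 18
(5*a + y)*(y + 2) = 5*a*y + 10*a + y^2 + 2*y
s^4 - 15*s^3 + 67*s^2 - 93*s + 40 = (s - 8)*(s - 5)*(s - 1)^2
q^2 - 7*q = q*(q - 7)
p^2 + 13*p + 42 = (p + 6)*(p + 7)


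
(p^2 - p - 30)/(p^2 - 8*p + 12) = (p + 5)/(p - 2)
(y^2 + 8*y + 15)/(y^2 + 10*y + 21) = (y + 5)/(y + 7)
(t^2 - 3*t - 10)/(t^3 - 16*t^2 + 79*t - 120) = (t + 2)/(t^2 - 11*t + 24)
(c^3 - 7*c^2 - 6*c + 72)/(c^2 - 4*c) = c - 3 - 18/c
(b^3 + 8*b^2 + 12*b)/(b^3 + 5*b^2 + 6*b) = (b + 6)/(b + 3)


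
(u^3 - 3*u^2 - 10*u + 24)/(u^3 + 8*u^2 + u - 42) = (u - 4)/(u + 7)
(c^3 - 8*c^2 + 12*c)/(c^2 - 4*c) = (c^2 - 8*c + 12)/(c - 4)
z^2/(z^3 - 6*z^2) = 1/(z - 6)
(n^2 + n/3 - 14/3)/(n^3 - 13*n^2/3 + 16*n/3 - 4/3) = (3*n + 7)/(3*n^2 - 7*n + 2)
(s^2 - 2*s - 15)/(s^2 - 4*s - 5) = (s + 3)/(s + 1)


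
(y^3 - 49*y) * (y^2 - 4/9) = y^5 - 445*y^3/9 + 196*y/9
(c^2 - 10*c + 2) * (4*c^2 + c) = 4*c^4 - 39*c^3 - 2*c^2 + 2*c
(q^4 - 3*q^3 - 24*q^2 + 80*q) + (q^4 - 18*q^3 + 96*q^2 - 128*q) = 2*q^4 - 21*q^3 + 72*q^2 - 48*q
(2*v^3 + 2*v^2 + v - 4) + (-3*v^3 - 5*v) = -v^3 + 2*v^2 - 4*v - 4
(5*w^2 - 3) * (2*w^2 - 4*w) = 10*w^4 - 20*w^3 - 6*w^2 + 12*w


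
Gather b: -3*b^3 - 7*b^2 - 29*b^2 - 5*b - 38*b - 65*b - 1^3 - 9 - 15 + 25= -3*b^3 - 36*b^2 - 108*b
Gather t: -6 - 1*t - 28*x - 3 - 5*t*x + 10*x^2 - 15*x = t*(-5*x - 1) + 10*x^2 - 43*x - 9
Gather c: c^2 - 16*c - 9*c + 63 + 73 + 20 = c^2 - 25*c + 156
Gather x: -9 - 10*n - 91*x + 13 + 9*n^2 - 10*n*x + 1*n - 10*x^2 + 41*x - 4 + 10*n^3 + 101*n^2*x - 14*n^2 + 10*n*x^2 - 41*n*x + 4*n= 10*n^3 - 5*n^2 - 5*n + x^2*(10*n - 10) + x*(101*n^2 - 51*n - 50)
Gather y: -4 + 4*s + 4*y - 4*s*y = 4*s + y*(4 - 4*s) - 4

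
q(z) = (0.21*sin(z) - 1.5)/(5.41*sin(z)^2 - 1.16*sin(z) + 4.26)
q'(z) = (-10.82*sin(z)*cos(z) + 1.16*cos(z))*(0.21*sin(z) - 1.5)/(5.41*sin(z)^2 - 1.16*sin(z) + 4.26)^2 + 0.21*cos(z)/(5.41*sin(z)^2 - 1.16*sin(z) + 4.26) = (-1.1361*sin(z)^2 + 16.23*sin(z) - 0.8454)*cos(z)/(29.2681*sin(z)^4 - 12.5512*sin(z)^3 + 47.4388*sin(z)^2 - 9.8832*sin(z) + 18.1476)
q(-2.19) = -0.19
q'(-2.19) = 0.11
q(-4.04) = -0.20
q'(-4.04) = -0.16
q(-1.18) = -0.17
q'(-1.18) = -0.06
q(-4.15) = -0.18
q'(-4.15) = -0.13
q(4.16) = -0.18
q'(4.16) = 0.10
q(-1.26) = -0.17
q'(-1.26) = -0.05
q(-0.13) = -0.34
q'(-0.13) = -0.15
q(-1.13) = -0.17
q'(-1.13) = -0.07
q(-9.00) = -0.28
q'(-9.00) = 0.22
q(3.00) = -0.35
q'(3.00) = -0.08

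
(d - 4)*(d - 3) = d^2 - 7*d + 12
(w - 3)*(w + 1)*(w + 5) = w^3 + 3*w^2 - 13*w - 15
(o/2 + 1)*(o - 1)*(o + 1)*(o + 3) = o^4/2 + 5*o^3/2 + 5*o^2/2 - 5*o/2 - 3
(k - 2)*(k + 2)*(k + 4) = k^3 + 4*k^2 - 4*k - 16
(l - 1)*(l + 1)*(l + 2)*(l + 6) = l^4 + 8*l^3 + 11*l^2 - 8*l - 12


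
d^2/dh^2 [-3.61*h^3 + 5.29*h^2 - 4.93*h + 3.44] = 10.58 - 21.66*h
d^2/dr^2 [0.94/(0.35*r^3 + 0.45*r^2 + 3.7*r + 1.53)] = (-(1.974*r + 0.846)*(0.35*r^3 + 0.45*r^2 + 3.7*r + 1.53) + 0.94*(1.05*r^2 + 0.9*r + 3.7)*(2.1*r^2 + 1.8*r + 7.4))/(0.35*r^3 + 0.45*r^2 + 3.7*r + 1.53)^3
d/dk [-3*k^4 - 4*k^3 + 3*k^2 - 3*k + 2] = -12*k^3 - 12*k^2 + 6*k - 3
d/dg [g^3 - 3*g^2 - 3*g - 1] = 3*g^2 - 6*g - 3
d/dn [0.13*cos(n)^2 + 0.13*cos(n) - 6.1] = -(0.26*cos(n) + 0.13)*sin(n)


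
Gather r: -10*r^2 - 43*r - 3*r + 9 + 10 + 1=-10*r^2 - 46*r + 20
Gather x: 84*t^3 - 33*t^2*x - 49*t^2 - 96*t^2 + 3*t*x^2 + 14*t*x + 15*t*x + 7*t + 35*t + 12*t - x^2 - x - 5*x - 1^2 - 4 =84*t^3 - 145*t^2 + 54*t + x^2*(3*t - 1) + x*(-33*t^2 + 29*t - 6) - 5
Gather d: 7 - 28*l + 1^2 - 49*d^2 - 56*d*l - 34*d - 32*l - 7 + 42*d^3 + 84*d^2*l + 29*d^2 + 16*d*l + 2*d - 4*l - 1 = 42*d^3 + d^2*(84*l - 20) + d*(-40*l - 32) - 64*l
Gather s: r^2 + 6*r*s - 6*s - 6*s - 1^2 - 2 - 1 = r^2 + s*(6*r - 12) - 4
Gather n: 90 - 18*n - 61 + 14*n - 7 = 22 - 4*n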